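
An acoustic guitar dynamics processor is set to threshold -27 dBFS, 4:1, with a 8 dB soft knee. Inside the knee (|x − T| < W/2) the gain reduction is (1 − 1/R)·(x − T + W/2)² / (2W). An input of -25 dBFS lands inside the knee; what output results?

x − T + W/2 = -25 − (-27) + 4 = 6.
GR = (1 − 1/4) × 6² / 16 = 0.75 × 36 / 16 = 1.6875 dB.
Output = -25 − 1.6875 = -26.6875 dBFS.

-26.6875 dBFS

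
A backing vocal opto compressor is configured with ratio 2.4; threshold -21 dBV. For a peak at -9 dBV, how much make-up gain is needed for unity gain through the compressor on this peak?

Without make-up, output = threshold + overshoot/2.4 = -21 + 5 = -16 dBV.
Gap to target: 7 dB.

7 dB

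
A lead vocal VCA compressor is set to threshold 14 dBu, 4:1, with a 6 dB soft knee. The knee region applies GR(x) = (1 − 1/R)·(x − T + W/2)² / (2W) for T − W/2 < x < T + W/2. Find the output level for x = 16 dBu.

x − T + W/2 = 16 − 14 + 3 = 5.
GR = (1 − 1/4) × 5² / 12 = 0.75 × 25 / 12 = 1.5625 dB.
Output = 16 − 1.5625 = 14.4375 dBu.

14.4375 dBu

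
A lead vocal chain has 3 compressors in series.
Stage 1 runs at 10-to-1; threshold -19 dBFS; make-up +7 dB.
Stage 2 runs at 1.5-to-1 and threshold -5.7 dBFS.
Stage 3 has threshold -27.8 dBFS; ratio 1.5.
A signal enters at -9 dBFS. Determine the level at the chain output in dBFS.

Stage 1: -9 dBFS is 10 dB over -19 dBFS; at 10:1 that becomes 1 dB over, giving -18 dBFS; +7 dB make-up → -11 dBFS.
Stage 2: below threshold (-11 ≤ -5.7); passes unchanged; output -11 dBFS.
Stage 3: overshoot 16.8 dB → 16.8/1.5 = 11.2 dB → -16.6 dBFS.

-16.6 dBFS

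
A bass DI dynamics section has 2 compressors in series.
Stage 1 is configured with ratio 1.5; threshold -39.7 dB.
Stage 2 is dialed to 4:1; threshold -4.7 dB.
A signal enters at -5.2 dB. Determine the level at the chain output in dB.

-16.7 dB

Stage 1: overshoot 34.5 dB → 34.5/1.5 = 23 dB → -16.7 dB.
Stage 2: -16.7 dB ≤ -4.7 dB, so stage 2 doesn't engage; output -16.7 dB.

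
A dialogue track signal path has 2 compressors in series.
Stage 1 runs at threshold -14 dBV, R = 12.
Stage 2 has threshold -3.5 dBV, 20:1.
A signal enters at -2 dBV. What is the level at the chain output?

Stage 1: overshoot 12 dB → 12/12 = 1 dB → -13 dBV.
Stage 2: -13 dBV is at or below the -3.5 dBV threshold — no compression; output -13 dBV.

-13 dBV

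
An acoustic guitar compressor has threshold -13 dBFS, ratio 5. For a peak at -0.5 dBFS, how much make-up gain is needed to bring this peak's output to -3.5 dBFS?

The peak compresses to -13 + 12.5/5 = -10.5 dBFS.
To reach -3.5 dBFS requires -3.5 − (-10.5) = 7 dB of make-up.

7 dB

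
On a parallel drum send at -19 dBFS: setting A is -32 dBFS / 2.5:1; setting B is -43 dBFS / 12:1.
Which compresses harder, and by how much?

A: 13 dB over, compressed to 5.2 dB over, so 7.8 dB of GR.
B: 24 dB over, compressed to 2 dB over, so 22 dB of GR.
B reduces 14.2 dB more.

B, by 14.2 dB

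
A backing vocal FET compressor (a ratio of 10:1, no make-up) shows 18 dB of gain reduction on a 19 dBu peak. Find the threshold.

-1 dBu

Let T be the threshold. Output overshoot = (input overshoot)/R, so 1 − T = (19 − T)/10.
10·(1 − T) = 19 − T → 9·T = 10 − 19 = -9.
T = -9/9 = -1 dBu.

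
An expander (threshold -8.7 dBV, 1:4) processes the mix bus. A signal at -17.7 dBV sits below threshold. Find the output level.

-44.7 dBV

Below threshold, a 1:4 expander applies gain = (4−1)×(T − x) of attenuation.
(4−1) × 9 = 27 dB, so output = -17.7 − 27 = -44.7 dBV.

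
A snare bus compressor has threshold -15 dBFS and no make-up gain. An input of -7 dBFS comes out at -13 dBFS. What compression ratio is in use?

Input overshoot = -7 − (-15) = 8 dB; output overshoot = -13 − (-15) = 2 dB.
Ratio = 8 / 2 = 4.

4:1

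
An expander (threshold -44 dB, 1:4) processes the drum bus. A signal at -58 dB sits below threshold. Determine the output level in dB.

-100 dB

The input is 14 dB below the -44 dB threshold.
A 1:4 expander multiplies undershoot by 4: 14 × 4 = 56 dB below threshold.
Output = -44 − 56 = -100 dB.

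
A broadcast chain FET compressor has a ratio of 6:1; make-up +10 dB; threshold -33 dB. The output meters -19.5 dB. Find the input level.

-12 dB

Remove make-up: -19.5 − 10 = -29.5 dB.
Post-compression overshoot = -29.5 − (-33) = 3.5 dB.
Input overshoot = R × output overshoot = 21 dB → input = -33 + 21 = -12 dB.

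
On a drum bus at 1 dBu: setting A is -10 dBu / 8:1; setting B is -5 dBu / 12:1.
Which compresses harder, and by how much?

A, by 4.125 dB

A: GR = 11 − 11/8 = 9.625 dB.
B: GR = 6 − 6/12 = 5.5 dB.
A reduces 4.125 dB more.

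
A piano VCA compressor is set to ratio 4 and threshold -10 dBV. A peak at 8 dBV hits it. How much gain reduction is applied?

The signal is 18 dB above threshold.
After 4:1 compression the overshoot becomes 18/4 = 4.5 dB.
So the signal is attenuated by 18 − 4.5 = 13.5 dB.

13.5 dB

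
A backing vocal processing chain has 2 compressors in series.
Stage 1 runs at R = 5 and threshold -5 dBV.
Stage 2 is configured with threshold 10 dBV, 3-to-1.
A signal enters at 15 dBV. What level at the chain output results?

-1 dBV

Stage 1: overshoot 20 dB → 20/5 = 4 dB → -1 dBV.
Stage 2: -1 dBV ≤ 10 dBV, so stage 2 doesn't engage; output -1 dBV.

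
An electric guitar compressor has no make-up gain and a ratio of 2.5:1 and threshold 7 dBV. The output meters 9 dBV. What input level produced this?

12 dBV

Post-compression overshoot = 9 − 7 = 2 dB.
Input overshoot = R × output overshoot = 5 dB → input = 7 + 5 = 12 dBV.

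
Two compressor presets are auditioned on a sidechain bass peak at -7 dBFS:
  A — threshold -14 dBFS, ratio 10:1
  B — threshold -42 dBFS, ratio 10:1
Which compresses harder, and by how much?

B, by 25.2 dB

A: GR = 7 − 7/10 = 6.3 dB.
B: GR = 35 − 35/10 = 31.5 dB.
Difference: 25.2 dB in favour of B.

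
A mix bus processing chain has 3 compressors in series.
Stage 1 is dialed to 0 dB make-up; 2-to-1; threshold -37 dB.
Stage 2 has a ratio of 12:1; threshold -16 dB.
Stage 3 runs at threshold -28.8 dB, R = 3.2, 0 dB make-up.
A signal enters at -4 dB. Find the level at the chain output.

Stage 1: 33 dB above -37 dB, reduced 2:1 to 16.5 dB above → -20.5 dB.
Stage 2: -20.5 dB ≤ -16 dB, so stage 2 doesn't engage; output -20.5 dB.
Stage 3: overshoot 8.3 dB → 8.3/3.2 = 2.59375 dB → -26.20625 dB.

-26.20625 dB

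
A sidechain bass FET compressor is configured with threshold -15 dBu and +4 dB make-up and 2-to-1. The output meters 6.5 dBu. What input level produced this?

Stripping the +4 dB make-up gives 2.5 dBu at the gain stage.
That's 17.5 dB above the -15 dBu threshold.
Undo the ratio: input overshoot = 17.5 × 2 = 35 dB, giving input = 20 dBu.

20 dBu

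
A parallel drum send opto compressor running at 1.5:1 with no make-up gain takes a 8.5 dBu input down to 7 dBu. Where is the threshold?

Let T be the threshold. Output overshoot = (input overshoot)/R, so 7 − T = (8.5 − T)/1.5.
1.5·(7 − T) = 8.5 − T → 0.5·T = 10.5 − 8.5 = 2.
T = 2/0.5 = 4 dBu.

4 dBu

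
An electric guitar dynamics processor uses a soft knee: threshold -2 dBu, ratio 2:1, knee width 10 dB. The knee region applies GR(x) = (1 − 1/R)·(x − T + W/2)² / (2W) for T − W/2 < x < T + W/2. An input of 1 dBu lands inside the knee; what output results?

-0.6 dBu

x − T + W/2 = 1 − (-2) + 5 = 8.
GR = (1 − 1/2) × 8² / 20 = 0.5 × 64 / 20 = 1.6 dB.
Output = 1 − 1.6 = -0.6 dBu.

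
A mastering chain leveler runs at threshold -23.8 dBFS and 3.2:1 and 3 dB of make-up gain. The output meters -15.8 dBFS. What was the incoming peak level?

Stripping the +3 dB make-up gives -18.8 dBFS at the gain stage.
Post-compression overshoot = -18.8 − (-23.8) = 5 dB.
Input overshoot = R × output overshoot = 16 dB → input = -23.8 + 16 = -7.8 dBFS.

-7.8 dBFS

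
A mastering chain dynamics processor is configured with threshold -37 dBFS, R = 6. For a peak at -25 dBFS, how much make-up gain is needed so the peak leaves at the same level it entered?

Overshoot 12 dB → 12/6 = 2 dB after compression, so the compressed level is -37 + 2 = -35 dBFS.
Make-up = target − compressed = -25 − (-35) = 10 dB.

10 dB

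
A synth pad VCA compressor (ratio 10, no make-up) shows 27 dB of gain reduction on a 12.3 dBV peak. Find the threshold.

-17.7 dBV

Let T be the threshold. Output overshoot = (input overshoot)/R, so -14.7 − T = (12.3 − T)/10.
10·(-14.7 − T) = 12.3 − T → 9·T = -147 − 12.3 = -159.3.
T = -159.3/9 = -17.7 dBV.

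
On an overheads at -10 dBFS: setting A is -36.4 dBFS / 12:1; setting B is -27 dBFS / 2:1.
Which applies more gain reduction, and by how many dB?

A: 26.4 dB over, compressed to 2.2 dB over, so 24.2 dB of GR.
B: 17 dB over, compressed to 8.5 dB over, so 8.5 dB of GR.
Difference: 15.7 dB in favour of A.

A, by 15.7 dB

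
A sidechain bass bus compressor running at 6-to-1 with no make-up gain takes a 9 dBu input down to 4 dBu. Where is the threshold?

3 dBu

Input is 6 dB above T (since output overshoot × R = input overshoot: (4 − T)·6 = 9 − T gives T = 3 dBu).
Check: 3 + (9 − 3)/6 = 3 + 1 = 4 dBu. ✓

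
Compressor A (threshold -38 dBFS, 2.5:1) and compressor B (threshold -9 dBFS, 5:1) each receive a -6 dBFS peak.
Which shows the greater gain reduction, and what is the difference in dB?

A, by 16.8 dB

A: overshoot 32 dB → output overshoot 12.8 dB → GR 19.2 dB.
B: overshoot 3 dB → output overshoot 0.6 dB → GR 2.4 dB.
A applies 16.8 dB more gain reduction.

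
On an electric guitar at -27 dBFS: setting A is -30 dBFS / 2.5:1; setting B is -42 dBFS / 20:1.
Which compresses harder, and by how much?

B, by 12.45 dB

A: 3 dB over, compressed to 1.2 dB over, so 1.8 dB of GR.
B: 15 dB over, compressed to 0.75 dB over, so 14.25 dB of GR.
B reduces 12.45 dB more.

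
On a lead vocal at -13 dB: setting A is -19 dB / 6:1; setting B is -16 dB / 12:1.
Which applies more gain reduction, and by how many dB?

A: overshoot 6 dB → output overshoot 1 dB → GR 5 dB.
B: overshoot 3 dB → output overshoot 0.25 dB → GR 2.75 dB.
Difference: 2.25 dB in favour of A.

A, by 2.25 dB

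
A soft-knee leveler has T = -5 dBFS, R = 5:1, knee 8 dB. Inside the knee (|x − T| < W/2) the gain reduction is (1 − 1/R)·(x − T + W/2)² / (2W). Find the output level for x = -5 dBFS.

x − T + W/2 = -5 − (-5) + 4 = 4.
GR = (1 − 1/5) × 4² / 16 = 0.8 × 16 / 16 = 0.8 dB.
Output = -5 − 0.8 = -5.8 dBFS.

-5.8 dBFS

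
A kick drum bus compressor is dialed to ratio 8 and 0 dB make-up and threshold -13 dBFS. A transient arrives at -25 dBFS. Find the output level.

-25 dBFS

-25 dBFS is 12 dB below the -13 dBFS threshold, so no gain reduction is applied.
Output = input = -25 dBFS.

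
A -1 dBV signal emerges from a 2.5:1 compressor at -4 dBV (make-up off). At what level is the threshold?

Let T be the threshold. Output overshoot = (input overshoot)/R, so -4 − T = (-1 − T)/2.5.
2.5·(-4 − T) = -1 − T → 1.5·T = -10 − (-1) = -9.
T = -9/1.5 = -6 dBV.

-6 dBV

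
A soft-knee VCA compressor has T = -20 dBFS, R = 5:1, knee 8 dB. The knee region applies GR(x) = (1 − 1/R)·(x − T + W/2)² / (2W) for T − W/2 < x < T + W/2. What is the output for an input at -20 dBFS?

-20.8 dBFS

x − T + W/2 = -20 − (-20) + 4 = 4.
GR = (1 − 1/5) × 4² / 16 = 0.8 × 16 / 16 = 0.8 dB.
Output = -20 − 0.8 = -20.8 dBFS.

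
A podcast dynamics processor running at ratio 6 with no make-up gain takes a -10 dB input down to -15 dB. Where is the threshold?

-16 dB

Gain reduction = -10 − (-15) = 5 dB; output overshoot = GR / (R − 1) = 5 / 5 = 1 dB.
Threshold = output − output overshoot = -15 − 1 = -16 dB.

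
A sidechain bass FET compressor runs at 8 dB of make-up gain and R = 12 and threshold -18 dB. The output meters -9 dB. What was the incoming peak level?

Before make-up, the level was -9 − 8 = -17 dB.
Post-compression overshoot = -17 − (-18) = 1 dB.
Input overshoot = R × output overshoot = 12 dB → input = -18 + 12 = -6 dB.

-6 dB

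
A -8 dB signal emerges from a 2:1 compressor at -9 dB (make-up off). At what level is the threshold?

-10 dB

Input is 2 dB above T (since output overshoot × R = input overshoot: (-9 − T)·2 = -8 − T gives T = -10 dB).
Check: -10 + (-8 − (-10))/2 = -10 + 1 = -9 dB. ✓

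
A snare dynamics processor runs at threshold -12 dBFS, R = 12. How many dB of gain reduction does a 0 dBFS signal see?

Overshoot = 0 − (-12) = 12 dB.
At 12:1, output sits 12/12 = 1 dB above threshold.
So the signal is attenuated by 12 − 1 = 11 dB.

11 dB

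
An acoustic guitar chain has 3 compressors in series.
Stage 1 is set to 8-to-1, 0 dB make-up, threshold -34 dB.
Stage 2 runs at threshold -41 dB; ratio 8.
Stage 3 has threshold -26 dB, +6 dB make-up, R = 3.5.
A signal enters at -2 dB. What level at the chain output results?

Stage 1: -2 dB is 32 dB over -34 dB; at 8:1 that becomes 4 dB over, giving -30 dB.
Stage 2: 11 dB above -41 dB, reduced 8:1 to 1.375 dB above → -39.625 dB.
Stage 3: -39.625 dB is at or below the -26 dB threshold — no compression; make-up brings it to -33.625 dB.

-33.625 dB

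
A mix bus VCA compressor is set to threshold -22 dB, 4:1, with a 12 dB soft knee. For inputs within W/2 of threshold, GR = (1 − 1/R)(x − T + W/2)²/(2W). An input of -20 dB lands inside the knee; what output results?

-22 dB

x − T + W/2 = -20 − (-22) + 6 = 8.
GR = (1 − 1/4) × 8² / 24 = 0.75 × 64 / 24 = 2 dB.
Output = -20 − 2 = -22 dB.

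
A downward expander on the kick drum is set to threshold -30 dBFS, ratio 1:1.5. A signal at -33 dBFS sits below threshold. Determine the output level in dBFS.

-34.5 dBFS

The input is 3 dB below the -30 dBFS threshold.
A 1:1.5 expander multiplies undershoot by 1.5: 3 × 1.5 = 4.5 dB below threshold.
Output = -30 − 4.5 = -34.5 dBFS.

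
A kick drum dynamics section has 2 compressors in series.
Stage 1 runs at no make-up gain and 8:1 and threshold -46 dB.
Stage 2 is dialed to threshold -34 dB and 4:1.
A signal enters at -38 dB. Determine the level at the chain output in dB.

Stage 1: 8 dB above -46 dB, reduced 8:1 to 1 dB above → -45 dB.
Stage 2: -45 dB ≤ -34 dB, so stage 2 doesn't engage; output -45 dB.

-45 dB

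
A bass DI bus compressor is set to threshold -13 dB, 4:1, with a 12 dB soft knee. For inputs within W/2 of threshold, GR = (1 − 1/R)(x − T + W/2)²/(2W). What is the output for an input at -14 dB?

x − T + W/2 = -14 − (-13) + 6 = 5.
GR = (1 − 1/4) × 5² / 24 = 0.75 × 25 / 24 = 0.78125 dB.
Output = -14 − 0.78125 = -14.78125 dB.

-14.78125 dB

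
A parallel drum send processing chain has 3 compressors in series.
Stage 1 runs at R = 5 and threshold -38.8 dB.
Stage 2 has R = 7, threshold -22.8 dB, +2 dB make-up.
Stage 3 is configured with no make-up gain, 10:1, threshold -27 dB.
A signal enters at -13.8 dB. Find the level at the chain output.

-31.8 dB

Stage 1: -13.8 dB is 25 dB over -38.8 dB; at 5:1 that becomes 5 dB over, giving -33.8 dB.
Stage 2: -33.8 dB ≤ -22.8 dB, so stage 2 doesn't engage; make-up brings it to -31.8 dB.
Stage 3: -31.8 dB is at or below the -27 dB threshold — no compression; output -31.8 dB.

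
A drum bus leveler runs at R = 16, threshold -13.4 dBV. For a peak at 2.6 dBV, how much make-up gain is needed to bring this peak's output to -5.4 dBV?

Without make-up, output = threshold + overshoot/16 = -13.4 + 1 = -12.4 dBV.
Gap to target: 7 dB.

7 dB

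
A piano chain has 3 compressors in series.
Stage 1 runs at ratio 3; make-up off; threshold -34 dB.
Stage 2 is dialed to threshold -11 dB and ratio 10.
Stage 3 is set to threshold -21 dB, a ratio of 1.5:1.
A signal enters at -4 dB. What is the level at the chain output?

-24 dB

Stage 1: -4 dB is 30 dB over -34 dB; at 3:1 that becomes 10 dB over, giving -24 dB.
Stage 2: -24 dB ≤ -11 dB, so stage 2 doesn't engage; output -24 dB.
Stage 3: -24 dB is at or below the -21 dB threshold — no compression; output -24 dB.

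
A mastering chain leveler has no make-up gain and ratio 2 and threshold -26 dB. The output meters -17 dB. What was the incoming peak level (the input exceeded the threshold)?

-8 dB

The compressed level sits -17 − (-26) = 9 dB over threshold.
Input overshoot = R × output overshoot = 18 dB → input = -26 + 18 = -8 dB.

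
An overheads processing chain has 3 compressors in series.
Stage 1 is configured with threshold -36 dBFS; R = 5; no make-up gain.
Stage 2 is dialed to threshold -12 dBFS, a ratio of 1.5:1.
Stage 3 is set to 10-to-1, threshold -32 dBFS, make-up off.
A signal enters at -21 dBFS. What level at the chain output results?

-33 dBFS

Stage 1: overshoot 15 dB → 15/5 = 3 dB → -33 dBFS.
Stage 2: below threshold (-33 ≤ -12); passes unchanged; output -33 dBFS.
Stage 3: below threshold (-33 ≤ -32); passes unchanged; output -33 dBFS.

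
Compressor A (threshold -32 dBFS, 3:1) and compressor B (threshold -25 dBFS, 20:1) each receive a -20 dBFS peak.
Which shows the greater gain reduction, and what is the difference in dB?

A: GR = 12 − 12/3 = 8 dB.
B: GR = 5 − 5/20 = 4.75 dB.
A applies 3.25 dB more gain reduction.

A, by 3.25 dB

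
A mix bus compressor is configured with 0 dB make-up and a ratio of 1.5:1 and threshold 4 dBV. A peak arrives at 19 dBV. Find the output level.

19 dBV sits 15 dB over threshold.
1.5:1 compression reduces that to 15/1.5 = 10 dB over.
Output = 4 + 10 = 14 dBV.

14 dBV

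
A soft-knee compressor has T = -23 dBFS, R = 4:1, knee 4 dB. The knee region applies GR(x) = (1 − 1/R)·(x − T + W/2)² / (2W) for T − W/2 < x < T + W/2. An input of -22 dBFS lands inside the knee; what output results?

x − T + W/2 = -22 − (-23) + 2 = 3.
GR = (1 − 1/4) × 3² / 8 = 0.75 × 9 / 8 = 0.84375 dB.
Output = -22 − 0.84375 = -22.84375 dBFS.

-22.84375 dBFS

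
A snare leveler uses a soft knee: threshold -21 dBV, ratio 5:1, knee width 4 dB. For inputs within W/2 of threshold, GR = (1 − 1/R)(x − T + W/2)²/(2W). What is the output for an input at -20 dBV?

-20.9 dBV

x − T + W/2 = -20 − (-21) + 2 = 3.
GR = (1 − 1/5) × 3² / 8 = 0.8 × 9 / 8 = 0.9 dB.
Output = -20 − 0.9 = -20.9 dBV.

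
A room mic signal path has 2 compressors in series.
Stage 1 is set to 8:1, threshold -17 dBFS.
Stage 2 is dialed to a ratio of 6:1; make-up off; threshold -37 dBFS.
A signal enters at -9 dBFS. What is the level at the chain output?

Stage 1: 8 dB above -17 dBFS, reduced 8:1 to 1 dB above → -16 dBFS.
Stage 2: overshoot 21 dB → 21/6 = 3.5 dB → -33.5 dBFS.

-33.5 dBFS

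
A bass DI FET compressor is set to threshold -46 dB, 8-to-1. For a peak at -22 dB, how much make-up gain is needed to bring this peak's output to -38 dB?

Overshoot 24 dB → 24/8 = 3 dB after compression, so the compressed level is -46 + 3 = -43 dB.
Make-up = target − compressed = -38 − (-43) = 5 dB.

5 dB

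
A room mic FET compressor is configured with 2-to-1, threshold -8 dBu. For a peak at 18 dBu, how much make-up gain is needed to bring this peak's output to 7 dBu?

The peak compresses to -8 + 26/2 = 5 dBu.
To reach 7 dBu requires 7 − 5 = 2 dB of make-up.

2 dB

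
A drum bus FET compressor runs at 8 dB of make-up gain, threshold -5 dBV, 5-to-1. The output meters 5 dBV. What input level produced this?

5 dBV

Remove make-up: 5 − 8 = -3 dBV.
The compressed level sits -3 − (-5) = 2 dB over threshold.
Undo the ratio: input overshoot = 2 × 5 = 10 dB, giving input = 5 dBV.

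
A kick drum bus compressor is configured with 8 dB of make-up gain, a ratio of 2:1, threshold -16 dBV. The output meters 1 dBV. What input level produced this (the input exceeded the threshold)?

2 dBV

Before make-up, the level was 1 − 8 = -7 dBV.
The compressed level sits -7 − (-16) = 9 dB over threshold.
Before 2:1 compression the overshoot was 9 × 2 = 18 dB, so input = -16 + 18 = 2 dBV.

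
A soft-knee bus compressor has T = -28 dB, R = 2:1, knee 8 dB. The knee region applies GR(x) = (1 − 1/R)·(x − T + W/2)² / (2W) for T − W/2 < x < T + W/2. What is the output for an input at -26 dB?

x − T + W/2 = -26 − (-28) + 4 = 6.
GR = (1 − 1/2) × 6² / 16 = 0.5 × 36 / 16 = 1.125 dB.
Output = -26 − 1.125 = -27.125 dB.

-27.125 dB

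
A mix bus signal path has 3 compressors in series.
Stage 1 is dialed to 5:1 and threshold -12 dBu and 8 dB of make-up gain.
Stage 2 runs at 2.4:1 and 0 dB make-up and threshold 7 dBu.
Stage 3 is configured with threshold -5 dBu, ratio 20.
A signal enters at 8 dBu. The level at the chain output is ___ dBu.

-4.75 dBu

Stage 1: overshoot 20 dB → 20/5 = 4 dB → -8 dBu; +8 dB make-up → 0 dBu.
Stage 2: 0 dBu is at or below the 7 dBu threshold — no compression; output 0 dBu.
Stage 3: overshoot 5 dB → 5/20 = 0.25 dB → -4.75 dBu.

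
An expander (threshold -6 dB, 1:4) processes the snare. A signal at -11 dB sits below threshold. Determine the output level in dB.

-26 dB

Below threshold, a 1:4 expander applies gain = (4−1)×(T − x) of attenuation.
(4−1) × 5 = 15 dB, so output = -11 − 15 = -26 dB.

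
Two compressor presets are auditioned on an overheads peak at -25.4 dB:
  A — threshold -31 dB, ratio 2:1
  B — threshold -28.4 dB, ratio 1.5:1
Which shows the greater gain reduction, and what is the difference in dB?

A: overshoot 5.6 dB → output overshoot 2.8 dB → GR 2.8 dB.
B: overshoot 3 dB → output overshoot 2 dB → GR 1 dB.
A applies 1.8 dB more gain reduction.

A, by 1.8 dB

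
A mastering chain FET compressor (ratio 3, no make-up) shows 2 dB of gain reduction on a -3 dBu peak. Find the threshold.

-6 dBu

Input is 3 dB above T (since output overshoot × R = input overshoot: (-5 − T)·3 = -3 − T gives T = -6 dBu).
Check: -6 + (-3 − (-6))/3 = -6 + 1 = -5 dBu. ✓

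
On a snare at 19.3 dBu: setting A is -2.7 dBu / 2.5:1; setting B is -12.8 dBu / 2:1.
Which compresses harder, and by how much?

A: GR = 22 − 22/2.5 = 13.2 dB.
B: GR = 32.1 − 32.1/2 = 16.05 dB.
B applies 2.85 dB more gain reduction.

B, by 2.85 dB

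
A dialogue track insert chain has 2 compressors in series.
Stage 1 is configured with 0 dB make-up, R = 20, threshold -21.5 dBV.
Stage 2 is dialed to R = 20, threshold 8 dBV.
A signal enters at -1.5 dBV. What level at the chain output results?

-20.5 dBV

Stage 1: -1.5 dBV is 20 dB over -21.5 dBV; at 20:1 that becomes 1 dB over, giving -20.5 dBV.
Stage 2: below threshold (-20.5 ≤ 8); passes unchanged; output -20.5 dBV.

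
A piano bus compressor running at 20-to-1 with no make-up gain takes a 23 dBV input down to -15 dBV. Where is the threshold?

Let T be the threshold. Output overshoot = (input overshoot)/R, so -15 − T = (23 − T)/20.
20·(-15 − T) = 23 − T → 19·T = -300 − 23 = -323.
T = -323/19 = -17 dBV.

-17 dBV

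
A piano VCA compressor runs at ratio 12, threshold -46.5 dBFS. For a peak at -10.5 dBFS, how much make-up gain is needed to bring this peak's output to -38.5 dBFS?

5 dB

Without make-up, output = threshold + overshoot/12 = -46.5 + 3 = -43.5 dBFS.
Gap to target: 5 dB.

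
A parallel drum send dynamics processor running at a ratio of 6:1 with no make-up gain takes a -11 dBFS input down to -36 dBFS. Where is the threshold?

-41 dBFS

Input is 30 dB above T (since output overshoot × R = input overshoot: (-36 − T)·6 = -11 − T gives T = -41 dBFS).
Check: -41 + (-11 − (-41))/6 = -41 + 5 = -36 dBFS. ✓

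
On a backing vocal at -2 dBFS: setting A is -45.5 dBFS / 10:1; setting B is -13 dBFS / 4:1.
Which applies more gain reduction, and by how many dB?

A: GR = 43.5 − 43.5/10 = 39.15 dB.
B: GR = 11 − 11/4 = 8.25 dB.
A reduces 30.9 dB more.

A, by 30.9 dB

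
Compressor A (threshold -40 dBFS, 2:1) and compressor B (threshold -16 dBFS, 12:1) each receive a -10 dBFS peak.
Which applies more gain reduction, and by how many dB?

A, by 9.5 dB

A: GR = 30 − 30/2 = 15 dB.
B: GR = 6 − 6/12 = 5.5 dB.
A reduces 9.5 dB more.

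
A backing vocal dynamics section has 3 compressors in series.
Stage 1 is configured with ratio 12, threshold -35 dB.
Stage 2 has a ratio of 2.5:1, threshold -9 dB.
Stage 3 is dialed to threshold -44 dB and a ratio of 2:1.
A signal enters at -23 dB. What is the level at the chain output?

-39 dB

Stage 1: overshoot 12 dB → 12/12 = 1 dB → -34 dB.
Stage 2: -34 dB is at or below the -9 dB threshold — no compression; output -34 dB.
Stage 3: overshoot 10 dB → 10/2 = 5 dB → -39 dB.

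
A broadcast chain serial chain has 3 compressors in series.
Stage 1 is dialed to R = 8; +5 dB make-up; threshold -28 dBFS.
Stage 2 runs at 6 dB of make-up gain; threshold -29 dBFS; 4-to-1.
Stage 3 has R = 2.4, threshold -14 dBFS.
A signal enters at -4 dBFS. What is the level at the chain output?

-20.75 dBFS

Stage 1: overshoot 24 dB → 24/8 = 3 dB → -25 dBFS; +5 dB make-up → -20 dBFS.
Stage 2: overshoot 9 dB → 9/4 = 2.25 dB → -26.75 dBFS; +6 dB make-up → -20.75 dBFS.
Stage 3: -20.75 dBFS is at or below the -14 dBFS threshold — no compression; output -20.75 dBFS.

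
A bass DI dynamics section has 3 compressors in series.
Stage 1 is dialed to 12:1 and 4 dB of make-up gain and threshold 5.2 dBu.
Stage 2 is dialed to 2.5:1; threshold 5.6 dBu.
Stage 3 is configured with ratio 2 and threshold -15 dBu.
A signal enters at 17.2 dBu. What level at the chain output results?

Stage 1: 17.2 dBu is 12 dB over 5.2 dBu; at 12:1 that becomes 1 dB over, giving 6.2 dBu; +4 dB make-up → 10.2 dBu.
Stage 2: overshoot 4.6 dB → 4.6/2.5 = 1.84 dB → 7.44 dBu.
Stage 3: overshoot 22.44 dB → 22.44/2 = 11.22 dB → -3.78 dBu.

-3.78 dBu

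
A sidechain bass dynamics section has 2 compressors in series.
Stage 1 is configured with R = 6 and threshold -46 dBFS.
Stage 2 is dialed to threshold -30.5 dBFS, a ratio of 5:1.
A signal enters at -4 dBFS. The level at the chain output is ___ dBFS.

Stage 1: 42 dB above -46 dBFS, reduced 6:1 to 7 dB above → -39 dBFS.
Stage 2: -39 dBFS ≤ -30.5 dBFS, so stage 2 doesn't engage; output -39 dBFS.

-39 dBFS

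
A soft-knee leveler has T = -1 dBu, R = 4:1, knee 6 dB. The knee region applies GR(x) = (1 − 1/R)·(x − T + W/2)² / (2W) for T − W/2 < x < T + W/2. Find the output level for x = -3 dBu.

x − T + W/2 = -3 − (-1) + 3 = 1.
GR = (1 − 1/4) × 1² / 12 = 0.75 × 1 / 12 = 0.0625 dB.
Output = -3 − 0.0625 = -3.0625 dBu.

-3.0625 dBu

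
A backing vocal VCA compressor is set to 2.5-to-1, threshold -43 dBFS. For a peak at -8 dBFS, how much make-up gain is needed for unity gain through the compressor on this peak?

21 dB

Without make-up, output = threshold + overshoot/2.5 = -43 + 14 = -29 dBFS.
Gap to target: 21 dB.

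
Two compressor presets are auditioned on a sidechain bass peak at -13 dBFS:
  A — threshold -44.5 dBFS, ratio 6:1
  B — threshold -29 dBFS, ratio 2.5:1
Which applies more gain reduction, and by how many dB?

A, by 16.65 dB

A: overshoot 31.5 dB → output overshoot 5.25 dB → GR 26.25 dB.
B: overshoot 16 dB → output overshoot 6.4 dB → GR 9.6 dB.
A applies 16.65 dB more gain reduction.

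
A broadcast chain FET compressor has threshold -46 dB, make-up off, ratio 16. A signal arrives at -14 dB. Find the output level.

-44 dB

Overshoot: -14 − (-46) = 32 dB.
16:1 compression reduces that to 32/16 = 2 dB over.
So the level is -46 + 2 = -44 dB.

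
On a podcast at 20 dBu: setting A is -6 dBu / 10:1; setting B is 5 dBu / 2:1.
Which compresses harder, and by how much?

A: overshoot 26 dB → output overshoot 2.6 dB → GR 23.4 dB.
B: overshoot 15 dB → output overshoot 7.5 dB → GR 7.5 dB.
A reduces 15.9 dB more.

A, by 15.9 dB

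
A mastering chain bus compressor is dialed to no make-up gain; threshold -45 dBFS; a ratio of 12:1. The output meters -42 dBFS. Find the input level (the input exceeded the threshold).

-9 dBFS

Post-compression overshoot = -42 − (-45) = 3 dB.
Undo the ratio: input overshoot = 3 × 12 = 36 dB, giving input = -9 dBFS.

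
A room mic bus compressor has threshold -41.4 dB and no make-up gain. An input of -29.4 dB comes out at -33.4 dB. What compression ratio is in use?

Input overshoot = -29.4 − (-41.4) = 12 dB; output overshoot = -33.4 − (-41.4) = 8 dB.
Ratio = 12 / 8 = 1.5.

1.5:1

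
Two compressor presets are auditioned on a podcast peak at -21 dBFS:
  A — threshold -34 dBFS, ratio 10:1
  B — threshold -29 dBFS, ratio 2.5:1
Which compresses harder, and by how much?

A, by 6.9 dB

A: GR = 13 − 13/10 = 11.7 dB.
B: GR = 8 − 8/2.5 = 4.8 dB.
A reduces 6.9 dB more.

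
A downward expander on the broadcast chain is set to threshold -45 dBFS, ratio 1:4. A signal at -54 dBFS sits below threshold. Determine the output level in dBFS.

-81 dBFS

Undershoot = (-45) − (-54) = 9 dB.
At 1:4, that expands to 36 dB under threshold.
Output = -45 − 36 = -81 dBFS.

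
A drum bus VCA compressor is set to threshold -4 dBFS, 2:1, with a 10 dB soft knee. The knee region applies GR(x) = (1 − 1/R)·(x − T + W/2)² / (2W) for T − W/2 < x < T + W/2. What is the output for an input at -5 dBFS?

x − T + W/2 = -5 − (-4) + 5 = 4.
GR = (1 − 1/2) × 4² / 20 = 0.5 × 16 / 20 = 0.4 dB.
Output = -5 − 0.4 = -5.4 dBFS.

-5.4 dBFS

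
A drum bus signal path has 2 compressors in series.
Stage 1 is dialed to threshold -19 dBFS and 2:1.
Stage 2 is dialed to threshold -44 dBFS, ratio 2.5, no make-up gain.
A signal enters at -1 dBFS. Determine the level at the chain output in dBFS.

-30.4 dBFS

Stage 1: -1 dBFS is 18 dB over -19 dBFS; at 2:1 that becomes 9 dB over, giving -10 dBFS.
Stage 2: -10 dBFS is 34 dB over -44 dBFS; at 2.5:1 that becomes 13.6 dB over, giving -30.4 dBFS.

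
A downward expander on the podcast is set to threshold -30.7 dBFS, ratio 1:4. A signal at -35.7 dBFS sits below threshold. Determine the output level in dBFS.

-50.7 dBFS

Below threshold, a 1:4 expander applies gain = (4−1)×(T − x) of attenuation.
(4−1) × 5 = 15 dB, so output = -35.7 − 15 = -50.7 dBFS.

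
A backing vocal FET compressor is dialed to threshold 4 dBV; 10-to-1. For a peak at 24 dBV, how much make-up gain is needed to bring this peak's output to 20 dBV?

14 dB

The peak compresses to 4 + 20/10 = 6 dBV.
To reach 20 dBV requires 20 − 6 = 14 dB of make-up.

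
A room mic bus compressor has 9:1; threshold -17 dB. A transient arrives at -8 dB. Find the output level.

-16 dB

The input is 9 dB above the -17 dB threshold.
9:1 compression reduces that to 9/9 = 1 dB over.
Output = -17 + 1 = -16 dB.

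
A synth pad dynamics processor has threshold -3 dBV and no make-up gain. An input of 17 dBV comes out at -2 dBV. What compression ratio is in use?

20:1

Input overshoot = 17 − (-3) = 20 dB; output overshoot = -2 − (-3) = 1 dB.
Ratio = 20 / 1 = 20.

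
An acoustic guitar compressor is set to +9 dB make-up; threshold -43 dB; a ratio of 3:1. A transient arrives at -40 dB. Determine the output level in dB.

-33 dB

-40 dB sits 3 dB over threshold.
The 3 dB excess becomes 1 dB after 3:1 reduction.
So the level is -43 + 1 = -42 dB; make-up adds 9 dB, giving -33 dB.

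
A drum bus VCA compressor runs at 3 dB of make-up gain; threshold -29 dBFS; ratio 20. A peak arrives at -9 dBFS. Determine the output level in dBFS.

-25 dBFS

The input is 20 dB above the -29 dBFS threshold.
20:1 compression reduces that to 20/20 = 1 dB over.
That puts the output at -28 dBFS; make-up adds 3 dB, giving -25 dBFS.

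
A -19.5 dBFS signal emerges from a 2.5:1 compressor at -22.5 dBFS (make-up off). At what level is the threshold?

-24.5 dBFS

Input is 5 dB above T (since output overshoot × R = input overshoot: (-22.5 − T)·2.5 = -19.5 − T gives T = -24.5 dBFS).
Check: -24.5 + (-19.5 − (-24.5))/2.5 = -24.5 + 2 = -22.5 dBFS. ✓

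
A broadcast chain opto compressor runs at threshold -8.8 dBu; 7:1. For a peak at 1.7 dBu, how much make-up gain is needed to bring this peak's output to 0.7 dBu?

8 dB

Overshoot 10.5 dB → 10.5/7 = 1.5 dB after compression, so the compressed level is -8.8 + 1.5 = -7.3 dBu.
Make-up = target − compressed = 0.7 − (-7.3) = 8 dB.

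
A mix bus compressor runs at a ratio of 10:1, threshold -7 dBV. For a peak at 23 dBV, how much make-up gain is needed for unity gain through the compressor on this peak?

27 dB

Without make-up, output = threshold + overshoot/10 = -7 + 3 = -4 dBV.
Gap to target: 27 dB.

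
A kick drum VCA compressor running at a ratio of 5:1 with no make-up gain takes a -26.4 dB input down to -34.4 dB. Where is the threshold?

-36.4 dB

Let T be the threshold. Output overshoot = (input overshoot)/R, so -34.4 − T = (-26.4 − T)/5.
5·(-34.4 − T) = -26.4 − T → 4·T = -172 − (-26.4) = -145.6.
T = -145.6/4 = -36.4 dB.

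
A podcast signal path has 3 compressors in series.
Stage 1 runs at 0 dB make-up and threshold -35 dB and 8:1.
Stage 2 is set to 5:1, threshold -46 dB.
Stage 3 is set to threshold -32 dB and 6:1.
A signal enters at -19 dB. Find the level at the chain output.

Stage 1: 16 dB above -35 dB, reduced 8:1 to 2 dB above → -33 dB.
Stage 2: overshoot 13 dB → 13/5 = 2.6 dB → -43.4 dB.
Stage 3: -43.4 dB ≤ -32 dB, so stage 3 doesn't engage; output -43.4 dB.

-43.4 dB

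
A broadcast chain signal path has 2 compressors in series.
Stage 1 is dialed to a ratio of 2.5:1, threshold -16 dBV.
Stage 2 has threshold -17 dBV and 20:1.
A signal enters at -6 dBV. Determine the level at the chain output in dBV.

-16.75 dBV

Stage 1: overshoot 10 dB → 10/2.5 = 4 dB → -12 dBV.
Stage 2: -12 dBV is 5 dB over -17 dBV; at 20:1 that becomes 0.25 dB over, giving -16.75 dBV.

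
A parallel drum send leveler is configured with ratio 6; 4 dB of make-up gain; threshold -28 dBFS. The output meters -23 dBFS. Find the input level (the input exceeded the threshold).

-22 dBFS

Remove make-up: -23 − 4 = -27 dBFS.
Post-compression overshoot = -27 − (-28) = 1 dB.
Input overshoot = R × output overshoot = 6 dB → input = -28 + 6 = -22 dBFS.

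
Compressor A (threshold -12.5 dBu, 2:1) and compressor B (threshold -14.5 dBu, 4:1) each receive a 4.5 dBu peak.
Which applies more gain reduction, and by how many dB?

B, by 5.75 dB

A: GR = 17 − 17/2 = 8.5 dB.
B: GR = 19 − 19/4 = 14.25 dB.
Difference: 5.75 dB in favour of B.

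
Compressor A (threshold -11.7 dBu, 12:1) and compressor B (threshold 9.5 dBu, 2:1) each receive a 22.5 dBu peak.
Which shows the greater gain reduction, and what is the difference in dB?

A: 34.2 dB over, compressed to 2.85 dB over, so 31.35 dB of GR.
B: 13 dB over, compressed to 6.5 dB over, so 6.5 dB of GR.
A applies 24.85 dB more gain reduction.

A, by 24.85 dB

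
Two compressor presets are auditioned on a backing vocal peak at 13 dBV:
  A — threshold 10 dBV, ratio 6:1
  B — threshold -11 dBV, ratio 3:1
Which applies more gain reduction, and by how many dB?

B, by 13.5 dB

A: 3 dB over, compressed to 0.5 dB over, so 2.5 dB of GR.
B: 24 dB over, compressed to 8 dB over, so 16 dB of GR.
Difference: 13.5 dB in favour of B.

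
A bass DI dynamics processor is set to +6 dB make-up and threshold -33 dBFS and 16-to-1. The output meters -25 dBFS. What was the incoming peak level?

Remove make-up: -25 − 6 = -31 dBFS.
That's 2 dB above the -33 dBFS threshold.
Undo the ratio: input overshoot = 2 × 16 = 32 dB, giving input = -1 dBFS.

-1 dBFS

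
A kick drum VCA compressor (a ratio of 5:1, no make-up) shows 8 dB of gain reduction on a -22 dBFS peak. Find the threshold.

Gain reduction = -22 − (-30) = 8 dB; output overshoot = GR / (R − 1) = 8 / 4 = 2 dB.
Threshold = output − output overshoot = -30 − 2 = -32 dBFS.

-32 dBFS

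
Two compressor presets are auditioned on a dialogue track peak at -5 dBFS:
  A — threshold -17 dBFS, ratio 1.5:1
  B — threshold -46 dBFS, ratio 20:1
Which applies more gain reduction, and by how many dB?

A: 12 dB over, compressed to 8 dB over, so 4 dB of GR.
B: 41 dB over, compressed to 2.05 dB over, so 38.95 dB of GR.
B applies 34.95 dB more gain reduction.

B, by 34.95 dB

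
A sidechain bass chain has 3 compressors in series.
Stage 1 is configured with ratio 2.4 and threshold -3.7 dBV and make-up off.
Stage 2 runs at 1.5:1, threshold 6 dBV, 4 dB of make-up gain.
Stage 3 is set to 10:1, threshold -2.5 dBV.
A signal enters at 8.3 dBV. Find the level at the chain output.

Stage 1: 12 dB above -3.7 dBV, reduced 2.4:1 to 5 dB above → 1.3 dBV.
Stage 2: 1.3 dBV is at or below the 6 dBV threshold — no compression; make-up brings it to 5.3 dBV.
Stage 3: overshoot 7.8 dB → 7.8/10 = 0.78 dB → -1.72 dBV.

-1.72 dBV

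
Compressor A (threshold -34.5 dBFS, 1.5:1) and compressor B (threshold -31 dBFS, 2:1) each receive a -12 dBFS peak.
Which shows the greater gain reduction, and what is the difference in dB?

A: GR = 22.5 − 22.5/1.5 = 7.5 dB.
B: GR = 19 − 19/2 = 9.5 dB.
B applies 2 dB more gain reduction.

B, by 2 dB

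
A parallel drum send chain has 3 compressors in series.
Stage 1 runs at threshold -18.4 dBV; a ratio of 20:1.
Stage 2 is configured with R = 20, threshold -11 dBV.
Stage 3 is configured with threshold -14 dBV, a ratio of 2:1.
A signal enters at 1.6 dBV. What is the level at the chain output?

-17.4 dBV

Stage 1: 1.6 dBV is 20 dB over -18.4 dBV; at 20:1 that becomes 1 dB over, giving -17.4 dBV.
Stage 2: -17.4 dBV is at or below the -11 dBV threshold — no compression; output -17.4 dBV.
Stage 3: -17.4 dBV is at or below the -14 dBV threshold — no compression; output -17.4 dBV.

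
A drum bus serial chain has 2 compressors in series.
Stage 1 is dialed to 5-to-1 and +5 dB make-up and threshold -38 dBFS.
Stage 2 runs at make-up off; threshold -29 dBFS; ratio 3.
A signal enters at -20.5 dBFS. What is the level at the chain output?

Stage 1: overshoot 17.5 dB → 17.5/5 = 3.5 dB → -34.5 dBFS; +5 dB make-up → -29.5 dBFS.
Stage 2: below threshold (-29.5 ≤ -29); passes unchanged; output -29.5 dBFS.

-29.5 dBFS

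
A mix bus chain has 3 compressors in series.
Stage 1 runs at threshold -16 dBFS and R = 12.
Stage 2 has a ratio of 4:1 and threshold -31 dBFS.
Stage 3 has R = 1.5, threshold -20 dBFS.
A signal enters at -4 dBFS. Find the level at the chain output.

Stage 1: -4 dBFS is 12 dB over -16 dBFS; at 12:1 that becomes 1 dB over, giving -15 dBFS.
Stage 2: 16 dB above -31 dBFS, reduced 4:1 to 4 dB above → -27 dBFS.
Stage 3: -27 dBFS ≤ -20 dBFS, so stage 3 doesn't engage; output -27 dBFS.

-27 dBFS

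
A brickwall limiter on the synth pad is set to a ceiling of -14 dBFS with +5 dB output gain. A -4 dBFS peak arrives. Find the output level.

At ∞:1, everything above -14 dBFS is held at the ceiling.
Output gain then adds 5 dB: -14 + 5 = -9 dBFS.

-9 dBFS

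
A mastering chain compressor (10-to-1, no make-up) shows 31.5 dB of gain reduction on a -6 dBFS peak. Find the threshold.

Gain reduction = -6 − (-37.5) = 31.5 dB; output overshoot = GR / (R − 1) = 31.5 / 9 = 3.5 dB.
Threshold = output − output overshoot = -37.5 − 3.5 = -41 dBFS.

-41 dBFS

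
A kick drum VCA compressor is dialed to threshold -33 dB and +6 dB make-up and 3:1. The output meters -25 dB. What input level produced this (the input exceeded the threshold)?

-27 dB

Remove make-up: -25 − 6 = -31 dB.
That's 2 dB above the -33 dB threshold.
Undo the ratio: input overshoot = 2 × 3 = 6 dB, giving input = -27 dB.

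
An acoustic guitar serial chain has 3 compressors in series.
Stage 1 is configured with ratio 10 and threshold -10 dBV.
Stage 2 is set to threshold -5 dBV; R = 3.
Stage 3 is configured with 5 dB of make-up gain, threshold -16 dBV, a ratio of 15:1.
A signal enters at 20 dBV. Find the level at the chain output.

Stage 1: 20 dBV is 30 dB over -10 dBV; at 10:1 that becomes 3 dB over, giving -7 dBV.
Stage 2: -7 dBV is at or below the -5 dBV threshold — no compression; output -7 dBV.
Stage 3: overshoot 9 dB → 9/15 = 0.6 dB → -15.4 dBV; +5 dB make-up → -10.4 dBV.

-10.4 dBV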